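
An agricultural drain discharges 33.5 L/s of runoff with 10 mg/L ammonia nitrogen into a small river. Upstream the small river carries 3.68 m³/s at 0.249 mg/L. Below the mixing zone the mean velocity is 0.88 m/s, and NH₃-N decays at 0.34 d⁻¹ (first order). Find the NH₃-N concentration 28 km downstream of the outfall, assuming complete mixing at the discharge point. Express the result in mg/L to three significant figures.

0.297 mg/L

33.5 L/s = 0.0335 m³/s.
After complete mixing, C₀ = (0.0335·10 + 3.68·0.249) / 3.714 = 0.337 mg/L.
Travel time t = 2.8e+04 m / 0.88 m/s = 3.182e+04 s = 0.3683 d.
C = 0.337·exp(−0.34·0.3683) = 0.337·0.8823 = 0.2973 mg/L.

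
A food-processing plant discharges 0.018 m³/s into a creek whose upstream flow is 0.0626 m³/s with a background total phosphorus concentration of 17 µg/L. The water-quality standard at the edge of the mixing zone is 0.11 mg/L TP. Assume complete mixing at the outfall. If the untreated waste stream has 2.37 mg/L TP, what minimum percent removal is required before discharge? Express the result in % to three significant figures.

81.7 %

17 µg/L = 0.017 mg/L.
Mass balance: 0.11·0.0806 = 0.018·Cₑ + 0.0626·0.017.
Cₑ = (0.008866 − 0.001064) / 0.018 = 0.4334 mg/L.
Required removal = 1 − 0.4334/2.37 = 81.71 %.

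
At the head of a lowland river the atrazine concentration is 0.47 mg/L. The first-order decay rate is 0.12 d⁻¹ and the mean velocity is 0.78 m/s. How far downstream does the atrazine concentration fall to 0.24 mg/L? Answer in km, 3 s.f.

377 km

From C = C₀·e^(−kt), t = ln(C₀/C)/k = ln(0.47/0.24)/0.12 = 0.6721/0.12 = 5.601 d.
Distance = v·t = 0.78 m/s × 4.839e+05 s = 3.774e+05 m = 377.4 km.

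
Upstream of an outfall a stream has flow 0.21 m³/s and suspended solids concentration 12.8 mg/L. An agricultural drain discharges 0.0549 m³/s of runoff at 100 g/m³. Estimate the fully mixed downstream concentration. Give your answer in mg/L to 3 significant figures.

30.9 mg/L

Flow-weighted mixing gives C = (0.0549·100 + 0.21·12.8) / (0.0549 + 0.21) = 8.178/0.2649 = 30.87 mg/L.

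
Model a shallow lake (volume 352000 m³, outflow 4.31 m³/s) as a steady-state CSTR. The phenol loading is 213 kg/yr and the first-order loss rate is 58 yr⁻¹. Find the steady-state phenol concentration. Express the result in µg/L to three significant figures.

Outflow Q = 4.31 m³/s × 3.156e+07 s/yr = 1.36e+08 m³/yr.
Steady-state CSTR mass balance: W = Q·C + k·V·C, so C = W/(Q + kV).
Q + kV = 1.36e+08 + 58·352000 = 1.564e+08 m³/yr.
C = 213/1.564e+08 = 1.362e-06 kg/m³ = 0.001362 mg/L = 1.362 µg/L.

1.36 µg/L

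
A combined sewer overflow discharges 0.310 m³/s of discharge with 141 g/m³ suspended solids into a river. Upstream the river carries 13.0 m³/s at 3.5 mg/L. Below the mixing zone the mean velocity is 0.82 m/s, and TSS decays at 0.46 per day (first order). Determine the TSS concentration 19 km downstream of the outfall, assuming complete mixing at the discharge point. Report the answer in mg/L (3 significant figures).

After complete mixing, C₀ = (0.31·141 + 13·3.5) / 13.31 = 6.702 mg/L.
Travel time t = 1.9e+04 m / 0.82 m/s = 2.317e+04 s = 0.2682 d.
C = 6.702·exp(−0.46·0.2682) = 6.702·0.8839 = 5.925 mg/L.

5.92 mg/L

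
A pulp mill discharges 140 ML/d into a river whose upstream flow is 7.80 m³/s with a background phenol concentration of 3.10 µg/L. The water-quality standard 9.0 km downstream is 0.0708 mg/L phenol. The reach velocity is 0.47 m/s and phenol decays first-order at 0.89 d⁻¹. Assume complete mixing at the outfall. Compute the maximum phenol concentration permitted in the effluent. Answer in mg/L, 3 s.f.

140 ML/d = 1.62 m³/s.
3.10 µg/L = 0.0031 mg/L.
Travel time to the compliance point: t = 9000/0.47 = 1.915e+04 s = 0.2216 d; decay factor exp(−0.89·0.2216) = 0.821.
So the concentration just after mixing may be at most 0.0708/0.821 = 0.08624 mg/L.
Mass balance: 0.08624·9.42 = 1.62·Cₑ + 7.8·0.0031.
Cₑ = (0.8124 − 0.02418) / 1.62 = 0.4864 mg/L.

0.486 mg/L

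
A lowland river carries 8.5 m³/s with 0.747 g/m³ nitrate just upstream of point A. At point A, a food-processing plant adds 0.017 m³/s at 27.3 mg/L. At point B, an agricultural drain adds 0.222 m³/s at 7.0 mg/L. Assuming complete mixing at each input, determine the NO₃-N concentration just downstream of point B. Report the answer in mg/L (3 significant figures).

After input A: C = (8.5·0.747 + 0.017·27.3) / 8.517 = 0.8 mg/L.
After input B: C = (8.517·0.8 + 0.222·7) / 8.739 = 0.9575 mg/L.

0.958 mg/L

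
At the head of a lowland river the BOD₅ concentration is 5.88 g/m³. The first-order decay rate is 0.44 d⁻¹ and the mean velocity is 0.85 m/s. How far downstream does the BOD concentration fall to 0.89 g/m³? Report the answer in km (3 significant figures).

315 km

From C = C₀·e^(−kt), t = ln(C₀/C)/k = ln(5.88/0.89)/0.44 = 1.888/0.44 = 4.291 d.
Distance = v·t = 0.85 m/s × 3.708e+05 s = 3.151e+05 m = 315.1 km.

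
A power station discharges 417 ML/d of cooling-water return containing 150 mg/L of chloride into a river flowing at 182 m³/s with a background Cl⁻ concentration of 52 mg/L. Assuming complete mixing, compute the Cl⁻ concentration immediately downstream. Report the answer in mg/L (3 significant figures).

54.5 mg/L

417 ML/d = 4.826 m³/s.
Conservation of mass across the mixing zone: C = (4.826·150 + 182·52) / (4.826 + 182) = 1.019e+04/186.8 = 54.53 mg/L.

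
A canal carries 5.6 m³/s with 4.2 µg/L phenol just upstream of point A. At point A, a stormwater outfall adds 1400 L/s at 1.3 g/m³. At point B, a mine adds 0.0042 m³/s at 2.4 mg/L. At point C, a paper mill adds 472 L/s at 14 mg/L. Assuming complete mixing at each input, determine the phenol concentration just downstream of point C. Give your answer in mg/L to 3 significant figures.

4.2 µg/L = 0.0042 mg/L.
1400 L/s = 1.4 m³/s.
After input A: C = (5.6·0.0042 + 1.4·1.3) / 7 = 0.2634 mg/L.
After input B: C = (7·0.2634 + 0.0042·2.4) / 7.004 = 0.2646 mg/L.
472 L/s = 0.472 m³/s.
After input C: C = (7.004·0.2646 + 0.472·14) / 7.476 = 1.132 mg/L.

1.13 mg/L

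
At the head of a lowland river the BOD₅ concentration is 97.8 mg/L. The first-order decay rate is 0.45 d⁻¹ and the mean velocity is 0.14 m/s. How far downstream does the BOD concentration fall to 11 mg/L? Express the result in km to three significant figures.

58.7 km

From C = C₀·e^(−kt), t = ln(C₀/C)/k = ln(97.8/11)/0.45 = 2.185/0.45 = 4.856 d.
Distance = v·t = 0.14 m/s × 4.195e+05 s = 5.873e+04 m = 58.73 km.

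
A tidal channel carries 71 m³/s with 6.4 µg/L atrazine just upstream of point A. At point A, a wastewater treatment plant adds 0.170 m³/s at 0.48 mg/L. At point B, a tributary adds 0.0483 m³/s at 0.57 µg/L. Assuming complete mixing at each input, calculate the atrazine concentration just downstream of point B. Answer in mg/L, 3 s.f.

0.00753 mg/L

6.4 µg/L = 0.0064 mg/L.
After input A: C = (71·0.0064 + 0.17·0.48) / 71.17 = 0.007531 mg/L.
0.57 µg/L = 0.00057 mg/L.
After input B: C = (71.17·0.007531 + 0.0483·0.00057) / 71.22 = 0.007527 mg/L.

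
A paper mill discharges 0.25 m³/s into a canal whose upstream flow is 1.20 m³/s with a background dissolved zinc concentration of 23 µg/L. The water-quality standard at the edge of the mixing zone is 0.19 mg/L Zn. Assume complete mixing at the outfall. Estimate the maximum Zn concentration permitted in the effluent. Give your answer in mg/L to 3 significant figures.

0.992 mg/L

23 µg/L = 0.023 mg/L.
Mass balance: 0.19·1.45 = 0.25·Cₑ + 1.2·0.023.
Cₑ = (0.2755 − 0.0276) / 0.25 = 0.9916 mg/L.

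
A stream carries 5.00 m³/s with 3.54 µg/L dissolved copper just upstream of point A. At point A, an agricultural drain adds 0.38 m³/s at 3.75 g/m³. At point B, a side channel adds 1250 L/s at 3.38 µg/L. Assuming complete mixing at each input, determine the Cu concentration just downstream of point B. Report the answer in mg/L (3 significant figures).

0.218 mg/L

3.54 µg/L = 0.00354 mg/L.
After input A: C = (5·0.00354 + 0.38·3.75) / 5.38 = 0.2682 mg/L.
1250 L/s = 1.25 m³/s.
3.38 µg/L = 0.00338 mg/L.
After input B: C = (5.38·0.2682 + 1.25·0.00338) / 6.63 = 0.2182 mg/L.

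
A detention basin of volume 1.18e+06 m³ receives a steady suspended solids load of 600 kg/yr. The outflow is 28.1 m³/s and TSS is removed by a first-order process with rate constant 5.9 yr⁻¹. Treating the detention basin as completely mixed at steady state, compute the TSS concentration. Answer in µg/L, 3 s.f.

Outflow Q = 28.1 m³/s × 3.156e+07 s/yr = 8.868e+08 m³/yr.
Steady-state CSTR mass balance: W = Q·C + k·V·C, so C = W/(Q + kV).
Q + kV = 8.868e+08 + 5.9·1.18e+06 = 8.937e+08 m³/yr.
C = 600/8.937e+08 = 6.713e-07 kg/m³ = 0.0006713 mg/L = 0.6713 µg/L.

0.671 µg/L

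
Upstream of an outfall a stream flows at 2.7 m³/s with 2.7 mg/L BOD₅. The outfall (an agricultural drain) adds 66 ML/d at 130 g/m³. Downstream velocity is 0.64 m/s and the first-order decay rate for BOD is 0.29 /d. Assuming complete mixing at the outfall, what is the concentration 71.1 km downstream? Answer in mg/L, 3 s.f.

21.2 mg/L

66 ML/d = 0.7639 m³/s.
After complete mixing, C₀ = (0.7639·130 + 2.7·2.7) / 3.464 = 30.77 mg/L.
Travel time t = 7.11e+04 m / 0.64 m/s = 1.111e+05 s = 1.286 d.
C = 30.77·exp(−0.29·1.286) = 30.77·0.6887 = 21.2 mg/L.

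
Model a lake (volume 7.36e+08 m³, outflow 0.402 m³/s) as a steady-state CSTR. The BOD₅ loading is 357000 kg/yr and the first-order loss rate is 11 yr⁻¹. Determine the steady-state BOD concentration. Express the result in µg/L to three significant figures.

Outflow Q = 0.402 m³/s × 3.156e+07 s/yr = 1.269e+07 m³/yr.
Steady-state CSTR mass balance: W = Q·C + k·V·C, so C = W/(Q + kV).
Q + kV = 1.269e+07 + 11·7.36e+08 = 8.109e+09 m³/yr.
C = 357000/8.109e+09 = 4.403e-05 kg/m³ = 0.04403 mg/L = 44.03 µg/L.

44.0 µg/L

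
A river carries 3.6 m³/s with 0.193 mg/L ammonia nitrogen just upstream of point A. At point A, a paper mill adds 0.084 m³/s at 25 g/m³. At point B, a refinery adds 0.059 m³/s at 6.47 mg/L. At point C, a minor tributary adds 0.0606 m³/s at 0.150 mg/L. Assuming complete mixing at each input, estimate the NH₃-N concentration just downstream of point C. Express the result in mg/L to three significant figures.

After input A: C = (3.6·0.193 + 0.084·25) / 3.684 = 0.7586 mg/L.
After input B: C = (3.684·0.7586 + 0.059·6.47) / 3.743 = 0.8487 mg/L.
After input C: C = (3.743·0.8487 + 0.0606·0.15) / 3.804 = 0.8375 mg/L.

0.838 mg/L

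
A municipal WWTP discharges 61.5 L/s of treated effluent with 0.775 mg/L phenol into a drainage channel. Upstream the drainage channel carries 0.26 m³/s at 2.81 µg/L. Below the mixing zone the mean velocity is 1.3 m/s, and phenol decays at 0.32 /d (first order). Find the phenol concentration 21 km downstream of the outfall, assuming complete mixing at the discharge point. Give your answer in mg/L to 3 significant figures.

0.142 mg/L

61.5 L/s = 0.0615 m³/s.
2.81 µg/L = 0.00281 mg/L.
After complete mixing, C₀ = (0.0615·0.775 + 0.26·0.00281) / 0.3215 = 0.1505 mg/L.
Travel time t = 2.1e+04 m / 1.3 m/s = 1.615e+04 s = 0.187 d.
C = 0.1505·exp(−0.32·0.187) = 0.1505·0.9419 = 0.1418 mg/L.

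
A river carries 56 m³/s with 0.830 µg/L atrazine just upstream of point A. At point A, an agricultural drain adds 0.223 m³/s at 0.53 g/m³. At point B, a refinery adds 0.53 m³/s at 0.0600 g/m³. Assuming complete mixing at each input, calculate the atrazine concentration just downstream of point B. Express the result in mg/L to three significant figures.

0.830 µg/L = 0.00083 mg/L.
After input A: C = (56·0.00083 + 0.223·0.53) / 56.22 = 0.002929 mg/L.
After input B: C = (56.22·0.002929 + 0.53·0.06) / 56.75 = 0.003462 mg/L.

0.00346 mg/L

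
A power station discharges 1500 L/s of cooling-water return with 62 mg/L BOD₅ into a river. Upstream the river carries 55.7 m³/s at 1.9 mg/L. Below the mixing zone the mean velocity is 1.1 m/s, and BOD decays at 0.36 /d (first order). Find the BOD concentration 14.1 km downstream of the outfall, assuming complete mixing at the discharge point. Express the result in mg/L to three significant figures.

1500 L/s = 1.5 m³/s.
After complete mixing, C₀ = (1.5·62 + 55.7·1.9) / 57.2 = 3.476 mg/L.
Travel time t = 1.41e+04 m / 1.1 m/s = 1.282e+04 s = 0.1484 d.
C = 3.476·exp(−0.36·0.1484) = 3.476·0.948 = 3.295 mg/L.

3.30 mg/L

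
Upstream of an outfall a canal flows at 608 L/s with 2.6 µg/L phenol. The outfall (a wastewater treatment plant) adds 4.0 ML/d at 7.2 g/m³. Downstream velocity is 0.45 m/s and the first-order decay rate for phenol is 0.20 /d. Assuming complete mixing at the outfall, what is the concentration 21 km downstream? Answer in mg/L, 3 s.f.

0.459 mg/L

4.0 ML/d = 0.0463 m³/s.
608 L/s = 0.608 m³/s.
2.6 µg/L = 0.0026 mg/L.
After complete mixing, C₀ = (0.0463·7.2 + 0.608·0.0026) / 0.6543 = 0.5119 mg/L.
Travel time t = 2.1e+04 m / 0.45 m/s = 4.667e+04 s = 0.5401 d.
C = 0.5119·exp(−0.20·0.5401) = 0.5119·0.8976 = 0.4595 mg/L.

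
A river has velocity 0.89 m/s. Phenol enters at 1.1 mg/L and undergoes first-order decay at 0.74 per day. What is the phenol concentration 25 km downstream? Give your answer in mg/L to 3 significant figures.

0.865 mg/L

Travel time t = 25 km / 0.89 m/s = 2.5e+04/0.89 = 2.809e+04 s = 0.3251 d.
First-order decay: C = 1.1·exp(−0.74·0.3251) = 1.1·0.7862 = 0.8648 mg/L.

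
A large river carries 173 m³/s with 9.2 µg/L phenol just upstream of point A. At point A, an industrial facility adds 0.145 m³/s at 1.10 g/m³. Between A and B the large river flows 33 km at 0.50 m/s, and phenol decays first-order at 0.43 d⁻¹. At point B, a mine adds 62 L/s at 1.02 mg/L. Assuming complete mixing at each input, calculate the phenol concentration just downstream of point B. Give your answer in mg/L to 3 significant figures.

0.00764 mg/L

9.2 µg/L = 0.0092 mg/L.
After input A: C = (173·0.0092 + 0.145·1.1) / 173.1 = 0.01011 mg/L.
Over the 33 km reach to input B (t = 6.6e+04 s = 0.7639 d), decay gives C = 0.01011·exp(−0.43·0.7639) = 0.007282 mg/L.
62 L/s = 0.062 m³/s.
After input B: C = (173.1·0.007282 + 0.062·1.02) / 173.2 = 0.007644 mg/L.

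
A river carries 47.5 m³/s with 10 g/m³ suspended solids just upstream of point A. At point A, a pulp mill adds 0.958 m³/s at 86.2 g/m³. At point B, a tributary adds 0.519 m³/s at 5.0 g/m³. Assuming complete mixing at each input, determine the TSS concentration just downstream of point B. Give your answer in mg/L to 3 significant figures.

After input A: C = (47.5·10 + 0.958·86.2) / 48.46 = 11.51 mg/L.
After input B: C = (48.46·11.51 + 0.519·5) / 48.98 = 11.44 mg/L.

11.4 mg/L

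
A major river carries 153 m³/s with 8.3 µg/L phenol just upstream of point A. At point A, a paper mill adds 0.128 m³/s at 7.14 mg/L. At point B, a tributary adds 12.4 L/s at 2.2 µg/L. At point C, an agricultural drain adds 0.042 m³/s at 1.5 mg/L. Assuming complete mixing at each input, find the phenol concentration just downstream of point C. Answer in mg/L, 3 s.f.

0.0147 mg/L

8.3 µg/L = 0.0083 mg/L.
After input A: C = (153·0.0083 + 0.128·7.14) / 153.1 = 0.01426 mg/L.
12.4 L/s = 0.0124 m³/s.
2.2 µg/L = 0.0022 mg/L.
After input B: C = (153.1·0.01426 + 0.0124·0.0022) / 153.1 = 0.01426 mg/L.
After input C: C = (153.1·0.01426 + 0.042·1.5) / 153.2 = 0.01467 mg/L.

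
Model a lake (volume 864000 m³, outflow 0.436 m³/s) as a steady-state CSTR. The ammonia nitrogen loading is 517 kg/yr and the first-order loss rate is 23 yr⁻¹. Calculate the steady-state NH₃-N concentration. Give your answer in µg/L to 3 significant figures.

15.4 µg/L

Outflow Q = 0.436 m³/s × 3.156e+07 s/yr = 1.376e+07 m³/yr.
Steady-state CSTR mass balance: W = Q·C + k·V·C, so C = W/(Q + kV).
Q + kV = 1.376e+07 + 23·864000 = 3.363e+07 m³/yr.
C = 517/3.363e+07 = 1.537e-05 kg/m³ = 0.01537 mg/L = 15.37 µg/L.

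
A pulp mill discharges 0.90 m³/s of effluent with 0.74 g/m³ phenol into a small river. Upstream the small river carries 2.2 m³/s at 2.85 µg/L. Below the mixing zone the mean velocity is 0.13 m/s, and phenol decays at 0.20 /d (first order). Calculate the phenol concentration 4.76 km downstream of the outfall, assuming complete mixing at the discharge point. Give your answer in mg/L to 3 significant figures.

2.85 µg/L = 0.00285 mg/L.
After complete mixing, C₀ = (0.9·0.74 + 2.2·0.00285) / 3.1 = 0.2169 mg/L.
Travel time t = 4760 m / 0.13 m/s = 3.662e+04 s = 0.4238 d.
C = 0.2169·exp(−0.20·0.4238) = 0.2169·0.9187 = 0.1992 mg/L.

0.199 mg/L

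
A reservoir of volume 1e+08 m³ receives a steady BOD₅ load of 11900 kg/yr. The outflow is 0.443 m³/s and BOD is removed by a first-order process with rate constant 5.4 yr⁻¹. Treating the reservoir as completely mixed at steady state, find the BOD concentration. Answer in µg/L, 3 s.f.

Outflow Q = 0.443 m³/s × 3.156e+07 s/yr = 1.398e+07 m³/yr.
Steady-state CSTR mass balance: W = Q·C + k·V·C, so C = W/(Q + kV).
Q + kV = 1.398e+07 + 5.4·1e+08 = 5.54e+08 m³/yr.
C = 11900/5.54e+08 = 2.148e-05 kg/m³ = 0.02148 mg/L = 21.48 µg/L.

21.5 µg/L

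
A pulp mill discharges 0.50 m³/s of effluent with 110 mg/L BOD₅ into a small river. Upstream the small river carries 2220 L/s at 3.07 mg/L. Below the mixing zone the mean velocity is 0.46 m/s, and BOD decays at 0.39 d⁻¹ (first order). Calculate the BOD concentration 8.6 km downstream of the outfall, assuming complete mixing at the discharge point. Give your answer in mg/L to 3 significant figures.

2220 L/s = 2.22 m³/s.
After complete mixing, C₀ = (0.5·110 + 2.22·3.07) / 2.72 = 22.73 mg/L.
Travel time t = 8600 m / 0.46 m/s = 1.87e+04 s = 0.2164 d.
C = 22.73·exp(−0.39·0.2164) = 22.73·0.9191 = 20.89 mg/L.

20.9 mg/L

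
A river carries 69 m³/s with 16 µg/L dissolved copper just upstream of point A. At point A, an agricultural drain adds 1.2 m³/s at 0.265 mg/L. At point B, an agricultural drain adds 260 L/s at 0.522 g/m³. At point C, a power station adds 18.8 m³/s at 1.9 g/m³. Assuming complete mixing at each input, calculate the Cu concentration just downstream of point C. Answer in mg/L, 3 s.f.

16 µg/L = 0.016 mg/L.
After input A: C = (69·0.016 + 1.2·0.265) / 70.2 = 0.02026 mg/L.
260 L/s = 0.26 m³/s.
After input B: C = (70.2·0.02026 + 0.26·0.522) / 70.46 = 0.02211 mg/L.
After input C: C = (70.46·0.02211 + 18.8·1.9) / 89.26 = 0.4176 mg/L.

0.418 mg/L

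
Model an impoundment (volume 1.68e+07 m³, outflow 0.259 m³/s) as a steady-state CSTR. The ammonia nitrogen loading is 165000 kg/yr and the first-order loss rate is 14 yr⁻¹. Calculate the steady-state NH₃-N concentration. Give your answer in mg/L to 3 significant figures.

Outflow Q = 0.259 m³/s × 3.156e+07 s/yr = 8.173e+06 m³/yr.
Steady-state CSTR mass balance: W = Q·C + k·V·C, so C = W/(Q + kV).
Q + kV = 8.173e+06 + 14·1.68e+07 = 2.434e+08 m³/yr.
C = 165000/2.434e+08 = 0.000678 kg/m³ = 0.678 mg/L.

0.678 mg/L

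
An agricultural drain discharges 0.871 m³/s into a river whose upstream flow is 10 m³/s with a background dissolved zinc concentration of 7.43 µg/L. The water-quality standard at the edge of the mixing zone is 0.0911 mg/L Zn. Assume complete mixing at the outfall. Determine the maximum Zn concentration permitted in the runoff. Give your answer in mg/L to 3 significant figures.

7.43 µg/L = 0.00743 mg/L.
Mass balance: 0.0911·10.87 = 0.871·Cₑ + 10·0.00743.
Cₑ = (0.9903 − 0.0743) / 0.871 = 1.052 mg/L.

1.05 mg/L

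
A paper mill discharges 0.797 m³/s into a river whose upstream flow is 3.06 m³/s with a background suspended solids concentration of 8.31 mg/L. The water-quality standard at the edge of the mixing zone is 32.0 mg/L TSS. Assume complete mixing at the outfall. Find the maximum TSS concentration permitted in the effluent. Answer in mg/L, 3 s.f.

Mass balance: 32·3.857 = 0.797·Cₑ + 3.06·8.31.
Cₑ = (123.4 − 25.43) / 0.797 = 123 mg/L.

123 mg/L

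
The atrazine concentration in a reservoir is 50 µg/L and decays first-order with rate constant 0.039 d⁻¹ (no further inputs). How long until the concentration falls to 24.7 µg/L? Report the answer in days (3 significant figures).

t = ln(C₀/C)/k = ln(50/24.7)/0.039 = 0.7052/0.039 = 18.08 d.

18.1 d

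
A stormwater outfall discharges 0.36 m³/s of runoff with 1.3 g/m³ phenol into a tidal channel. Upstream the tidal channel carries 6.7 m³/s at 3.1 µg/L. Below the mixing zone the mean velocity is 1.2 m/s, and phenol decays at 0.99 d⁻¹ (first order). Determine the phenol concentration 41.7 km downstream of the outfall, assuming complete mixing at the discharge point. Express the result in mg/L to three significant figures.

0.0465 mg/L

3.1 µg/L = 0.0031 mg/L.
After complete mixing, C₀ = (0.36·1.3 + 6.7·0.0031) / 7.06 = 0.06923 mg/L.
Travel time t = 4.17e+04 m / 1.2 m/s = 3.475e+04 s = 0.4022 d.
C = 0.06923·exp(−0.99·0.4022) = 0.06923·0.6715 = 0.04649 mg/L.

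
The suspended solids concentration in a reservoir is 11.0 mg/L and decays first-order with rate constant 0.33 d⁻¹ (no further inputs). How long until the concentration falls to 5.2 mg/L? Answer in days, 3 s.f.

2.27 d

t = ln(C₀/C)/k = ln(11.0/5.2)/0.33 = 0.7492/0.33 = 2.27 d.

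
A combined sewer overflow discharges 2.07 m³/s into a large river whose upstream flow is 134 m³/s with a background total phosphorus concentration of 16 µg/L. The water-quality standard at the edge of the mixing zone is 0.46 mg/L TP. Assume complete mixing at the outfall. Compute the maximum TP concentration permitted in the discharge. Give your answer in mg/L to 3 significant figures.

16 µg/L = 0.016 mg/L.
Mass balance: 0.46·136.1 = 2.07·Cₑ + 134·0.016.
Cₑ = (62.59 − 2.144) / 2.07 = 29.2 mg/L.

29.2 mg/L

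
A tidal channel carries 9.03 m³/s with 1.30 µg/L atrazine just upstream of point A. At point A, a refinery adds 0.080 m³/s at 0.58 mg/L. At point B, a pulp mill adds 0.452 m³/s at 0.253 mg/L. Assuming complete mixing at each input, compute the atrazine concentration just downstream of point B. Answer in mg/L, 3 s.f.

0.0180 mg/L

1.30 µg/L = 0.0013 mg/L.
After input A: C = (9.03·0.0013 + 0.08·0.58) / 9.11 = 0.006382 mg/L.
After input B: C = (9.11·0.006382 + 0.452·0.253) / 9.562 = 0.01804 mg/L.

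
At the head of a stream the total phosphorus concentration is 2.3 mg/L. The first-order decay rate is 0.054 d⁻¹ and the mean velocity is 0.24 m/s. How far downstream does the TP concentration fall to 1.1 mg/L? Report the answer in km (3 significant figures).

From C = C₀·e^(−kt), t = ln(C₀/C)/k = ln(2.3/1.1)/0.054 = 0.7376/0.054 = 13.66 d.
Distance = v·t = 0.24 m/s × 1.18e+06 s = 2.832e+05 m = 283.2 km.

283 km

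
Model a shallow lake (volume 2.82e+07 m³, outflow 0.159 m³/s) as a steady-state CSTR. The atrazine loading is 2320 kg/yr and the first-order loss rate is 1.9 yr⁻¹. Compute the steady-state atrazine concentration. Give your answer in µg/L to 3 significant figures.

Outflow Q = 0.159 m³/s × 3.156e+07 s/yr = 5.018e+06 m³/yr.
Steady-state CSTR mass balance: W = Q·C + k·V·C, so C = W/(Q + kV).
Q + kV = 5.018e+06 + 1.9·2.82e+07 = 5.86e+07 m³/yr.
C = 2320/5.86e+07 = 3.959e-05 kg/m³ = 0.03959 mg/L = 39.59 µg/L.

39.6 µg/L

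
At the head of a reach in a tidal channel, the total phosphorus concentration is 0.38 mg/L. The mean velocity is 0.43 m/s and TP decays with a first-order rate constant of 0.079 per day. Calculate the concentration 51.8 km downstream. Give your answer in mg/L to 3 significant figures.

0.340 mg/L

Travel time t = 51.8 km / 0.43 m/s = 5.18e+04/0.43 = 1.205e+05 s = 1.394 d.
First-order decay: C = 0.38·exp(−0.079·1.394) = 0.38·0.8957 = 0.3404 mg/L.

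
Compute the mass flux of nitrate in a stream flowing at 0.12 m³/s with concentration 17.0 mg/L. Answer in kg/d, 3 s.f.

Mass flux = Q·C = 0.12 m³/s × 17 g/m³ = 2.04 g/s.
= 2.04 g/s × 86.4 = 176.3 kg/d.

176 kg/d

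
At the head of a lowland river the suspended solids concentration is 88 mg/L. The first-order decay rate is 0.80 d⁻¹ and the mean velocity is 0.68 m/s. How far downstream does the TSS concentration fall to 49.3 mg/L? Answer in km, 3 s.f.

42.6 km

From C = C₀·e^(−kt), t = ln(C₀/C)/k = ln(88/49.3)/0.80 = 0.5794/0.80 = 0.7243 d.
Distance = v·t = 0.68 m/s × 6.258e+04 s = 4.255e+04 m = 42.55 km.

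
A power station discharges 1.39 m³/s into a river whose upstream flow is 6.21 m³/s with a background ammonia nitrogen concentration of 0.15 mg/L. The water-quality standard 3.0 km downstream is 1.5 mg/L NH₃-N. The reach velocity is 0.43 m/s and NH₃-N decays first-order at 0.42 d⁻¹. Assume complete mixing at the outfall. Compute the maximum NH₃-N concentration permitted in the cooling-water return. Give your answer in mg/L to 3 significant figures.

Travel time to the compliance point: t = 3000/0.43 = 6977 s = 0.08075 d; decay factor exp(−0.42·0.08075) = 0.9667.
So the concentration just after mixing may be at most 1.5/0.9667 = 1.552 mg/L.
Mass balance: 1.552·7.6 = 1.39·Cₑ + 6.21·0.15.
Cₑ = (11.79 − 0.9315) / 1.39 = 7.814 mg/L.

7.81 mg/L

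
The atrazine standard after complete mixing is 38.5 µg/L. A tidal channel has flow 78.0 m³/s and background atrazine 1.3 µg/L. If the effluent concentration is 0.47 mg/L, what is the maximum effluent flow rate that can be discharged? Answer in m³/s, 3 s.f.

1.3 µg/L = 0.0013 mg/L.
38.5 µg/L = 0.0385 mg/L.
Mass balance at complete mixing: C_std·(Q_w + Q_r) = Q_w·C_e + Q_r·C_b.
Rearranging, Q_w = Q_r·(C_std − C_b)/(C_e − C_std) = 78.0·(0.0385 − 0.0013) / (0.47 − 0.0385) = 6.724 m³/s.

6.72 m³/s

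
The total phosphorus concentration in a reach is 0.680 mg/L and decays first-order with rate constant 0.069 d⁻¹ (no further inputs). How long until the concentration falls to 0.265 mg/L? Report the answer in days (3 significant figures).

t = ln(C₀/C)/k = ln(0.680/0.265)/0.069 = 0.9424/0.069 = 13.66 d.

13.7 d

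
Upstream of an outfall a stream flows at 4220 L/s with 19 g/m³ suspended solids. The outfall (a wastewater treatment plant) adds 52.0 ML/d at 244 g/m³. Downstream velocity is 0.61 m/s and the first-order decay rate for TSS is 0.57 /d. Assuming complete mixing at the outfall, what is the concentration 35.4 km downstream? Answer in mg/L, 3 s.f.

52.0 ML/d = 0.6019 m³/s.
4220 L/s = 4.22 m³/s.
After complete mixing, C₀ = (0.6019·244 + 4.22·19) / 4.822 = 47.08 mg/L.
Travel time t = 3.54e+04 m / 0.61 m/s = 5.803e+04 s = 0.6717 d.
C = 47.08·exp(−0.57·0.6717) = 47.08·0.6819 = 32.11 mg/L.

32.1 mg/L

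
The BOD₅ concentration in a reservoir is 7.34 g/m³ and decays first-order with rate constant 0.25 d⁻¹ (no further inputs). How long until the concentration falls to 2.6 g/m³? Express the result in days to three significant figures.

4.15 d

t = ln(C₀/C)/k = ln(7.34/2.6)/0.25 = 1.038/0.25 = 4.151 d.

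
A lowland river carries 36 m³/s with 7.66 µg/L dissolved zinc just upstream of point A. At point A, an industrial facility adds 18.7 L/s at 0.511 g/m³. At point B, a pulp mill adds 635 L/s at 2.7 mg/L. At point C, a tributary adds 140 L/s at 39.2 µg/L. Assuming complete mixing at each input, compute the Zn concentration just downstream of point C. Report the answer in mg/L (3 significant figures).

0.0545 mg/L

7.66 µg/L = 0.00766 mg/L.
18.7 L/s = 0.0187 m³/s.
After input A: C = (36·0.00766 + 0.0187·0.511) / 36.02 = 0.007921 mg/L.
635 L/s = 0.635 m³/s.
After input B: C = (36.02·0.007921 + 0.635·2.7) / 36.65 = 0.05456 mg/L.
140 L/s = 0.14 m³/s.
39.2 µg/L = 0.0392 mg/L.
After input C: C = (36.65·0.05456 + 0.14·0.0392) / 36.79 = 0.0545 mg/L.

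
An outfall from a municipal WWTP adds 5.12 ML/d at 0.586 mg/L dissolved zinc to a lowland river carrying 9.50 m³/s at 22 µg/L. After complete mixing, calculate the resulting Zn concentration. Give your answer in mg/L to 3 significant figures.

5.12 ML/d = 0.05926 m³/s.
22 µg/L = 0.022 mg/L.
Conservation of mass across the mixing zone: C = (0.05926·0.586 + 9.5·0.022) / (0.05926 + 9.5) = 0.2437/9.559 = 0.0255 mg/L.

0.0255 mg/L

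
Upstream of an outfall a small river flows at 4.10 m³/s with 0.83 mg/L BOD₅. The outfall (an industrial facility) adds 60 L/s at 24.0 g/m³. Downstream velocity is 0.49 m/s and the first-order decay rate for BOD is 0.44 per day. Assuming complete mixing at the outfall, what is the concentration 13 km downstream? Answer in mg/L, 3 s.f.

60 L/s = 0.06 m³/s.
After complete mixing, C₀ = (0.06·24 + 4.1·0.83) / 4.16 = 1.164 mg/L.
Travel time t = 1.3e+04 m / 0.49 m/s = 2.653e+04 s = 0.3071 d.
C = 1.164·exp(−0.44·0.3071) = 1.164·0.8736 = 1.017 mg/L.

1.02 mg/L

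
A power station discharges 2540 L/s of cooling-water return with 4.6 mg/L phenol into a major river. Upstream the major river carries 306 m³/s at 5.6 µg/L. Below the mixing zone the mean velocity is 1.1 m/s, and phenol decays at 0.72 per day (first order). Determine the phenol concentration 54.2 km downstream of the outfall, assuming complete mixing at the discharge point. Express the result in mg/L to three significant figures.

0.0288 mg/L

2540 L/s = 2.54 m³/s.
5.6 µg/L = 0.0056 mg/L.
After complete mixing, C₀ = (2.54·4.6 + 306·0.0056) / 308.5 = 0.04342 mg/L.
Travel time t = 5.42e+04 m / 1.1 m/s = 4.927e+04 s = 0.5703 d.
C = 0.04342·exp(−0.72·0.5703) = 0.04342·0.6632 = 0.0288 mg/L.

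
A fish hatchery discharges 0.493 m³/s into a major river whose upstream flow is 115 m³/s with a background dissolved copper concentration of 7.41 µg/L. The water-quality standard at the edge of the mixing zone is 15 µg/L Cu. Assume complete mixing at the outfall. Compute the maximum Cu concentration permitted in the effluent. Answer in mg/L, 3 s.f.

7.41 µg/L = 0.00741 mg/L.
15 µg/L = 0.015 mg/L.
Mass balance: 0.015·115.5 = 0.493·Cₑ + 115·0.00741.
Cₑ = (1.732 − 0.8521) / 0.493 = 1.785 mg/L.

1.79 mg/L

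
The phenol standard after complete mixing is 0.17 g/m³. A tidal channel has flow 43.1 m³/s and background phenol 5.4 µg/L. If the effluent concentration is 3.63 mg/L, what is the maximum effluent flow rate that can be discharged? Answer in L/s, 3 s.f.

5.4 µg/L = 0.0054 mg/L.
Mass balance at complete mixing: C_std·(Q_w + Q_r) = Q_w·C_e + Q_r·C_b.
Rearranging, Q_w = Q_r·(C_std − C_b)/(C_e − C_std) = 43.1·(0.17 − 0.0054) / (3.63 − 0.17) = 2.05 m³/s.
= 2050 L/s.

2050 L/s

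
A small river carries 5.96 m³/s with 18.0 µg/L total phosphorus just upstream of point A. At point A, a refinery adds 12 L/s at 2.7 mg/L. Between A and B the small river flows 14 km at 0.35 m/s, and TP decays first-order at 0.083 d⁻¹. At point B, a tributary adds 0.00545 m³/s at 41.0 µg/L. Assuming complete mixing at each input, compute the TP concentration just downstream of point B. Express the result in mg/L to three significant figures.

18.0 µg/L = 0.018 mg/L.
12 L/s = 0.012 m³/s.
After input A: C = (5.96·0.018 + 0.012·2.7) / 5.972 = 0.02339 mg/L.
Over the 14 km reach to input B (t = 4e+04 s = 0.463 d), decay gives C = 0.02339·exp(−0.083·0.463) = 0.02251 mg/L.
41.0 µg/L = 0.041 mg/L.
After input B: C = (5.972·0.02251 + 0.00545·0.041) / 5.977 = 0.02252 mg/L.

0.0225 mg/L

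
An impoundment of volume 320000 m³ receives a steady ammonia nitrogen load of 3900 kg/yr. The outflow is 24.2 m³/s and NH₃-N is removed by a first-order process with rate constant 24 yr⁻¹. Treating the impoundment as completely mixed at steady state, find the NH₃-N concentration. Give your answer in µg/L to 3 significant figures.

Outflow Q = 24.2 m³/s × 3.156e+07 s/yr = 7.637e+08 m³/yr.
Steady-state CSTR mass balance: W = Q·C + k·V·C, so C = W/(Q + kV).
Q + kV = 7.637e+08 + 24·320000 = 7.714e+08 m³/yr.
C = 3900/7.714e+08 = 5.056e-06 kg/m³ = 0.005056 mg/L = 5.056 µg/L.

5.06 µg/L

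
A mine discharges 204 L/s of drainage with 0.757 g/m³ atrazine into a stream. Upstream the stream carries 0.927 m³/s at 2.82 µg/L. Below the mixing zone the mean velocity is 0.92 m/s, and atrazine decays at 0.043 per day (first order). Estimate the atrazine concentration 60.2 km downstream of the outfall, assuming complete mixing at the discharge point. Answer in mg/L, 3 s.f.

0.134 mg/L

204 L/s = 0.204 m³/s.
2.82 µg/L = 0.00282 mg/L.
After complete mixing, C₀ = (0.204·0.757 + 0.927·0.00282) / 1.131 = 0.1389 mg/L.
Travel time t = 6.02e+04 m / 0.92 m/s = 6.543e+04 s = 0.7573 d.
C = 0.1389·exp(−0.043·0.7573) = 0.1389·0.968 = 0.1344 mg/L.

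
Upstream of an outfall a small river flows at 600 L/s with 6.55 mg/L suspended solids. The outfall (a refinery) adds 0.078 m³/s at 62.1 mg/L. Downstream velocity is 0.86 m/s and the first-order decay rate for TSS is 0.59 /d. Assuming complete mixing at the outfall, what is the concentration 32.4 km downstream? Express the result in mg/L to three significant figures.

10.0 mg/L

600 L/s = 0.6 m³/s.
After complete mixing, C₀ = (0.078·62.1 + 0.6·6.55) / 0.678 = 12.94 mg/L.
Travel time t = 3.24e+04 m / 0.86 m/s = 3.767e+04 s = 0.436 d.
C = 12.94·exp(−0.59·0.436) = 12.94·0.7732 = 10.01 mg/L.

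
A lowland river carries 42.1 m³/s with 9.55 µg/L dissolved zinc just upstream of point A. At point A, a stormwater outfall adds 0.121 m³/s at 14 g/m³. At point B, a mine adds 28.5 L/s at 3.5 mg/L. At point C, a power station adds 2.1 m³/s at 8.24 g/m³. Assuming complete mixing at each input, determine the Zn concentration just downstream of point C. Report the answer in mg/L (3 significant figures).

9.55 µg/L = 0.00955 mg/L.
After input A: C = (42.1·0.00955 + 0.121·14) / 42.22 = 0.04964 mg/L.
28.5 L/s = 0.0285 m³/s.
After input B: C = (42.22·0.04964 + 0.0285·3.5) / 42.25 = 0.05197 mg/L.
After input C: C = (42.25·0.05197 + 2.1·8.24) / 44.35 = 0.4397 mg/L.

0.440 mg/L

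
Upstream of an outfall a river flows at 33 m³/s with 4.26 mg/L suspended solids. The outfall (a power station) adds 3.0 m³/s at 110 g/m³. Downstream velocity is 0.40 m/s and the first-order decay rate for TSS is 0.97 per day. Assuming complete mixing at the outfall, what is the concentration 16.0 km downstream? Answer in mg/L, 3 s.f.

8.34 mg/L

After complete mixing, C₀ = (3·110 + 33·4.26) / 36 = 13.07 mg/L.
Travel time t = 1.6e+04 m / 0.40 m/s = 4e+04 s = 0.463 d.
C = 13.07·exp(−0.97·0.463) = 13.07·0.6382 = 8.343 mg/L.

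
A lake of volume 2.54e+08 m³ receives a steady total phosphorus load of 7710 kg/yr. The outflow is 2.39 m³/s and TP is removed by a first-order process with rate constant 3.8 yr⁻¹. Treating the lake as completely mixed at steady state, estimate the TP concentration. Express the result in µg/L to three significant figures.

Outflow Q = 2.39 m³/s × 3.156e+07 s/yr = 7.542e+07 m³/yr.
Steady-state CSTR mass balance: W = Q·C + k·V·C, so C = W/(Q + kV).
Q + kV = 7.542e+07 + 3.8·2.54e+08 = 1.041e+09 m³/yr.
C = 7710/1.041e+09 = 7.409e-06 kg/m³ = 0.007409 mg/L = 7.409 µg/L.

7.41 µg/L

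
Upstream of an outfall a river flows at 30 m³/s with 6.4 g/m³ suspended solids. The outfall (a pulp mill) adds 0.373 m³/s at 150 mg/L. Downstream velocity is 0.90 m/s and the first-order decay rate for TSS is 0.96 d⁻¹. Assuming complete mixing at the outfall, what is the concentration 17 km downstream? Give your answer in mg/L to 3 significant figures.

6.62 mg/L

After complete mixing, C₀ = (0.373·150 + 30·6.4) / 30.37 = 8.164 mg/L.
Travel time t = 1.7e+04 m / 0.90 m/s = 1.889e+04 s = 0.2186 d.
C = 8.164·exp(−0.96·0.2186) = 8.164·0.8107 = 6.618 mg/L.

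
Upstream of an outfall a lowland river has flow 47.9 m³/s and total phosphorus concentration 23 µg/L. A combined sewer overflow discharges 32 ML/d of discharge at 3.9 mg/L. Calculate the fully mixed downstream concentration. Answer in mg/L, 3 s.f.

0.0527 mg/L

32 ML/d = 0.3704 m³/s.
23 µg/L = 0.023 mg/L.
By mass balance at complete mixing, C = (0.3704·3.9 + 47.9·0.023) / (0.3704 + 47.9) = 2.546/48.27 = 0.05275 mg/L.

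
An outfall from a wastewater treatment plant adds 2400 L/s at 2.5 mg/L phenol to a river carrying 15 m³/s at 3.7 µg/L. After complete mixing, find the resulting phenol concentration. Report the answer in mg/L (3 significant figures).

0.348 mg/L

2400 L/s = 2.4 m³/s.
3.7 µg/L = 0.0037 mg/L.
By mass balance at complete mixing, C = (2.4·2.5 + 15·0.0037) / (2.4 + 15) = 6.056/17.4 = 0.348 mg/L.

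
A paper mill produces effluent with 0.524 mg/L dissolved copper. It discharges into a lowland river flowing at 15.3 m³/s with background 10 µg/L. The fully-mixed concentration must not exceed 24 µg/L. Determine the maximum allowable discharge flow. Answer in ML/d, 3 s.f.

10 µg/L = 0.01 mg/L.
24 µg/L = 0.024 mg/L.
Mass balance at complete mixing: C_std·(Q_w + Q_r) = Q_w·C_e + Q_r·C_b.
Rearranging, Q_w = Q_r·(C_std − C_b)/(C_e − C_std) = 15.3·(0.024 − 0.01) / (0.524 − 0.024) = 0.4284 m³/s.
= 37.01 ML/d.

37.0 ML/d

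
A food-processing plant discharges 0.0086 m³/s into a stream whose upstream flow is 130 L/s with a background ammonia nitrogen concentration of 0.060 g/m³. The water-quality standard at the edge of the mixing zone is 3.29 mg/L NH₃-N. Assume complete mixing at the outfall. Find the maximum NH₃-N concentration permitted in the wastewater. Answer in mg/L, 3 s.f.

52.1 mg/L

130 L/s = 0.13 m³/s.
Mass balance: 3.29·0.1386 = 0.0086·Cₑ + 0.13·0.06.
Cₑ = (0.456 − 0.0078) / 0.0086 = 52.12 mg/L.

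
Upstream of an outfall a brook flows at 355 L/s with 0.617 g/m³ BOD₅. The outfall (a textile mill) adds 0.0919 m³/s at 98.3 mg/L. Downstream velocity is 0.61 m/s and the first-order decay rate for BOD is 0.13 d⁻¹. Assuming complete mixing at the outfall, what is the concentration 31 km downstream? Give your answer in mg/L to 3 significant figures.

19.2 mg/L

355 L/s = 0.355 m³/s.
After complete mixing, C₀ = (0.0919·98.3 + 0.355·0.617) / 0.4469 = 20.7 mg/L.
Travel time t = 3.1e+04 m / 0.61 m/s = 5.082e+04 s = 0.5882 d.
C = 20.7·exp(−0.13·0.5882) = 20.7·0.9264 = 19.18 mg/L.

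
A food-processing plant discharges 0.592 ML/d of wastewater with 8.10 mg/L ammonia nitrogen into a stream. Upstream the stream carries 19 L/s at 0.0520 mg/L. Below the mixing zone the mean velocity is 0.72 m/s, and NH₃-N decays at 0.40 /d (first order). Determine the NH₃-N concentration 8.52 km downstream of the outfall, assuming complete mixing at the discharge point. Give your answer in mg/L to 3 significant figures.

2.07 mg/L

0.592 ML/d = 0.006852 m³/s.
19 L/s = 0.019 m³/s.
After complete mixing, C₀ = (0.006852·8.1 + 0.019·0.052) / 0.02585 = 2.185 mg/L.
Travel time t = 8520 m / 0.72 m/s = 1.183e+04 s = 0.137 d.
C = 2.185·exp(−0.40·0.137) = 2.185·0.9467 = 2.069 mg/L.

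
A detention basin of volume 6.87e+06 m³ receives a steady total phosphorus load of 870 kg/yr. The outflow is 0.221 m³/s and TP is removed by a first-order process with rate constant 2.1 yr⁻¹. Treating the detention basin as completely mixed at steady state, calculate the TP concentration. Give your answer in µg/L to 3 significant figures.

Outflow Q = 0.221 m³/s × 3.156e+07 s/yr = 6.974e+06 m³/yr.
Steady-state CSTR mass balance: W = Q·C + k·V·C, so C = W/(Q + kV).
Q + kV = 6.974e+06 + 2.1·6.87e+06 = 2.14e+07 m³/yr.
C = 870/2.14e+07 = 4.065e-05 kg/m³ = 0.04065 mg/L = 40.65 µg/L.

40.7 µg/L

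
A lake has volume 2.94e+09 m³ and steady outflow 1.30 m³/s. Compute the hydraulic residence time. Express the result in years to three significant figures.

Q = 1.30 m³/s × 3.156e+07 s/yr = 4.102e+07 m³/yr.
Hydraulic residence time τ = V/Q = 2.94e+09/4.102e+07 = 71.66 yr.

71.7 yr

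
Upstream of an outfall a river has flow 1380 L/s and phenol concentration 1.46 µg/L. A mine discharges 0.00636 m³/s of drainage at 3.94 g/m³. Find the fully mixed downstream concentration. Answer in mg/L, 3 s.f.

0.0195 mg/L

1380 L/s = 1.38 m³/s.
1.46 µg/L = 0.00146 mg/L.
By mass balance at complete mixing, C = (0.00636·3.94 + 1.38·0.00146) / (0.00636 + 1.38) = 0.02707/1.386 = 0.01953 mg/L.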